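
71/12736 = 71/12736 = 0.01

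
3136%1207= 722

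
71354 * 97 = 6921338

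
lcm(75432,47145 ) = 377160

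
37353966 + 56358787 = 93712753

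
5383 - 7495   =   - 2112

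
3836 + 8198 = 12034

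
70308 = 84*837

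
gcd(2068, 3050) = 2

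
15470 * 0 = 0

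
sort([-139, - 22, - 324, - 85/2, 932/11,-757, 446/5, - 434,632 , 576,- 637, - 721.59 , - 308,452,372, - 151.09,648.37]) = [ - 757, - 721.59, - 637, - 434, - 324, - 308 , - 151.09, - 139, - 85/2, - 22,932/11,  446/5, 372,452, 576,632,648.37 ]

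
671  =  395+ 276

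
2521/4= 2521/4 = 630.25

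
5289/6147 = 1763/2049 = 0.86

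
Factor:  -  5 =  - 5^1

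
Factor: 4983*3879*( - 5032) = - 97263814824  =  - 2^3*3^3 * 11^1*17^1* 37^1*151^1*431^1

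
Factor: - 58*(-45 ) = 2^1 *3^2*5^1*29^1 = 2610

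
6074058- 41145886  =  -35071828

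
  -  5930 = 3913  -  9843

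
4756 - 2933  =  1823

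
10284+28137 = 38421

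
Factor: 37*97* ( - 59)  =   - 37^1*59^1*97^1= - 211751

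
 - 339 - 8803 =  - 9142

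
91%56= 35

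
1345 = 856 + 489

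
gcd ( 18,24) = 6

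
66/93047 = 66/93047 = 0.00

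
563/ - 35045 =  - 563/35045 = - 0.02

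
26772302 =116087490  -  89315188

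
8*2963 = 23704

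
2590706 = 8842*293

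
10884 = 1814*6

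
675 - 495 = 180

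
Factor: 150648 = 2^3*3^1*6277^1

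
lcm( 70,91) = 910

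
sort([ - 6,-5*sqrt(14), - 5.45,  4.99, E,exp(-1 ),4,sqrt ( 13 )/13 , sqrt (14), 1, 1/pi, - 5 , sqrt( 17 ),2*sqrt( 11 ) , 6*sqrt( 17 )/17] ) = [ - 5*sqrt (14), - 6,-5.45, - 5,sqrt (13)/13,1/pi  ,  exp( - 1),1,  6* sqrt(17 ) /17,  E, sqrt(14), 4, sqrt( 17),  4.99, 2*sqrt(11 ) ] 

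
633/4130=633/4130=0.15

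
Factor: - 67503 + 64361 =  - 3142  =  - 2^1*1571^1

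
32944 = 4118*8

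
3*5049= 15147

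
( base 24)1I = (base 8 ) 52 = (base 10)42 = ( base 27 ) 1f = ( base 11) 39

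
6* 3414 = 20484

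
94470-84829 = 9641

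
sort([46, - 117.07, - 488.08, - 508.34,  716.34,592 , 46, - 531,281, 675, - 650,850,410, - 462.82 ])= [-650, - 531,-508.34,  -  488.08, - 462.82, - 117.07,46,46,281 , 410  ,  592,675,716.34,850]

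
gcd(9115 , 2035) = 5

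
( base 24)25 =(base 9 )58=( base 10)53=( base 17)32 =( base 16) 35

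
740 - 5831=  - 5091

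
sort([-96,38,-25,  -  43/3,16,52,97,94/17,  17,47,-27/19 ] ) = [ - 96, - 25, - 43/3, - 27/19, 94/17,  16, 17, 38,47,  52,  97 ] 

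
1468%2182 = 1468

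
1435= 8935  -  7500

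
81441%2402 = 2175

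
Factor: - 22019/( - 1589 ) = 97/7 = 7^( - 1 )*97^1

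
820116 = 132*6213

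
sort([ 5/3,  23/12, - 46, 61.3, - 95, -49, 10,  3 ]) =[-95, - 49,  -  46,5/3,23/12,3,10, 61.3]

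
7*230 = 1610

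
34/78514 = 17/39257 = 0.00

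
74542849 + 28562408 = 103105257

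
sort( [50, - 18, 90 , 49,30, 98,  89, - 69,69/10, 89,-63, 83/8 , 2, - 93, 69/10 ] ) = [-93,  -  69, - 63,-18, 2, 69/10,  69/10, 83/8, 30, 49, 50,89,89, 90, 98 ] 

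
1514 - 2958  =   - 1444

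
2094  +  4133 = 6227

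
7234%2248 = 490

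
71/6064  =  71/6064 = 0.01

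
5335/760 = 1067/152 = 7.02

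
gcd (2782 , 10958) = 2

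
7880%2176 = 1352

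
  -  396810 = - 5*79362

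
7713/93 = 82 + 29/31 = 82.94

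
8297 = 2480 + 5817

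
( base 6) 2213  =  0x201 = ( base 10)513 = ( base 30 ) h3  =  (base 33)FI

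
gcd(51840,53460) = 1620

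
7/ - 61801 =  - 1+61794/61801 = - 0.00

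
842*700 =589400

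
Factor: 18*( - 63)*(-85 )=96390  =  2^1*3^4*5^1 * 7^1*17^1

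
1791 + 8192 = 9983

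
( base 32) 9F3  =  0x25E3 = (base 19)17g9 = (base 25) FCO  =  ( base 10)9699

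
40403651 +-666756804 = -626353153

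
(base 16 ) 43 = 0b1000011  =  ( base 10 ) 67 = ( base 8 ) 103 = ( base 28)2b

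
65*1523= 98995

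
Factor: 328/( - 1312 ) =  - 2^( - 2 )  =  - 1/4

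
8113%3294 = 1525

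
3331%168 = 139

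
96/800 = 3/25 = 0.12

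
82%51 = 31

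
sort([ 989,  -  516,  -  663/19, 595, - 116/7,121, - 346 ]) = [-516, - 346,-663/19,-116/7, 121,595 , 989 ]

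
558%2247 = 558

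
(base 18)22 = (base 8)46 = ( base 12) 32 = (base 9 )42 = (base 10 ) 38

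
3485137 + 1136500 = 4621637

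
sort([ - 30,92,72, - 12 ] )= [ - 30, - 12,  72, 92]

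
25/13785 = 5/2757 = 0.00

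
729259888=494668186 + 234591702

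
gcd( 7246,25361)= 3623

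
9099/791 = 11 + 398/791 = 11.50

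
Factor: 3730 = 2^1*5^1*373^1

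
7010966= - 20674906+27685872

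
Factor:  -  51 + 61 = 10 = 2^1*5^1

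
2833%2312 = 521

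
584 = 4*146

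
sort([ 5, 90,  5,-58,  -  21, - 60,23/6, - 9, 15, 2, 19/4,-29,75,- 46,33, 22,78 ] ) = [ -60,-58, - 46, - 29, - 21,-9,2, 23/6,19/4,5 , 5,15, 22, 33, 75,78, 90 ] 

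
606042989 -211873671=394169318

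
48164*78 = 3756792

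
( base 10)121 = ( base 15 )81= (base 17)72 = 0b1111001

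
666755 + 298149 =964904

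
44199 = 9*4911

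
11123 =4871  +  6252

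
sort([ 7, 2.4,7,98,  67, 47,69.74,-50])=[ - 50,2.4, 7 , 7,  47,67,69.74, 98]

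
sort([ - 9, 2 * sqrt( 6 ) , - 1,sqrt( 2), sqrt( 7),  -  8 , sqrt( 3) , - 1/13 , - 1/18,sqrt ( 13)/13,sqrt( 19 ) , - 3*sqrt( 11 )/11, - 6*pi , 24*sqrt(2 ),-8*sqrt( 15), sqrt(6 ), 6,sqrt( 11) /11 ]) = [ - 8*sqrt( 15),- 6*pi, - 9, - 8,  -  1,  -  3* sqrt( 11)/11, - 1/13, - 1/18 , sqrt ( 13)/13, sqrt(11) /11,sqrt(2) , sqrt( 3), sqrt( 6 ), sqrt(7 ), sqrt( 19), 2*sqrt( 6 ),6, 24*sqrt( 2)]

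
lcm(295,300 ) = 17700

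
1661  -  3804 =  - 2143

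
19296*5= 96480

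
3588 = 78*46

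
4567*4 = 18268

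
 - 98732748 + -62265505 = -160998253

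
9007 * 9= 81063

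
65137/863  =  75  +  412/863= 75.48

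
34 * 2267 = 77078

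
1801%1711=90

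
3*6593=19779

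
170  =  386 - 216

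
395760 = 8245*48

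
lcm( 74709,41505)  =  373545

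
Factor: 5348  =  2^2*7^1*191^1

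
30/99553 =30/99553 = 0.00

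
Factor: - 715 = -5^1*11^1*13^1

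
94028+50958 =144986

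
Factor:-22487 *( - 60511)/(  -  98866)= - 1360710857/98866 = -  2^( -1)*11^1*113^1*199^1*5501^1*49433^(  -  1)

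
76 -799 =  - 723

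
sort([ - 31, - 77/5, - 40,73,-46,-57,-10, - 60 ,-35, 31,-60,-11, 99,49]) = [-60,-60,-57 ,  -  46, - 40, - 35, - 31, -77/5 ,-11,-10 , 31,49, 73,99]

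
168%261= 168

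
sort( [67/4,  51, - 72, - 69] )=[  -  72, - 69,67/4,51]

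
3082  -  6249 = -3167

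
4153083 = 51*81433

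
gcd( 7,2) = 1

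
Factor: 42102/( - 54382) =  - 3^2*2339^1*27191^( - 1 ) = - 21051/27191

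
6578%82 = 18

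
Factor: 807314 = 2^1 * 103^1*3919^1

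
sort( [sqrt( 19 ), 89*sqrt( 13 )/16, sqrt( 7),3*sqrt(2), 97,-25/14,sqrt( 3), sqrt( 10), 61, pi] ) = [ - 25/14, sqrt(3), sqrt( 7) , pi, sqrt( 10),3*sqrt( 2 ),sqrt( 19), 89*sqrt( 13)/16, 61, 97]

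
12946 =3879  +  9067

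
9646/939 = 10 + 256/939 =10.27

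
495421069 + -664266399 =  - 168845330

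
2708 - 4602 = - 1894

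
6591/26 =507/2 = 253.50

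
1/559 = 1/559 = 0.00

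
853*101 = 86153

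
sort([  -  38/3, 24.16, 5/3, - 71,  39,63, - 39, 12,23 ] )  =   [ - 71,-39, - 38/3,5/3, 12,23,24.16, 39,  63 ]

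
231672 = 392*591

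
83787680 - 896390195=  - 812602515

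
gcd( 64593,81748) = 1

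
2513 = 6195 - 3682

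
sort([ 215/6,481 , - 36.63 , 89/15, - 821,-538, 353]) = [ - 821, - 538, - 36.63,89/15,215/6, 353,481] 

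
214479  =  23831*9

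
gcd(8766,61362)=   8766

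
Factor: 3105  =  3^3*5^1* 23^1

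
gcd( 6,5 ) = 1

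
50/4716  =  25/2358 = 0.01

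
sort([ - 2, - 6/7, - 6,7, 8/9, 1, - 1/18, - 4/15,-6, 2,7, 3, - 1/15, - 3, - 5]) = [ - 6,-6, - 5, - 3, - 2, - 6/7, - 4/15, - 1/15, - 1/18 , 8/9, 1,2,3, 7,7 ] 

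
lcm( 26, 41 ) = 1066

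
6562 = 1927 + 4635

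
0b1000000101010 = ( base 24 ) 74a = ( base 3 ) 12200021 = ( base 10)4138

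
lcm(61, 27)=1647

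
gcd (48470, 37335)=655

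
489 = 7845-7356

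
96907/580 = 167 + 47/580=   167.08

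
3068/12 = 767/3 = 255.67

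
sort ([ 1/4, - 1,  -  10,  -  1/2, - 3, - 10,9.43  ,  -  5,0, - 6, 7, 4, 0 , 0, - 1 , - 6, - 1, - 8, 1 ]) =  [ - 10,-10, - 8, - 6,- 6,-5, - 3, - 1, -1, - 1, - 1/2,0,0  ,  0,1/4, 1, 4 , 7, 9.43 ]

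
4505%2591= 1914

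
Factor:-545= - 5^1*109^1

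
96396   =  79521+16875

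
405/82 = 405/82= 4.94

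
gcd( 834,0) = 834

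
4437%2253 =2184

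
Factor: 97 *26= 2^1*13^1*97^1 = 2522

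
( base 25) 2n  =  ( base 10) 73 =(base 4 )1021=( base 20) 3d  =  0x49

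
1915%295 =145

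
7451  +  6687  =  14138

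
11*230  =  2530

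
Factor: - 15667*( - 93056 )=2^7 * 727^1*15667^1 = 1457908352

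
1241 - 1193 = 48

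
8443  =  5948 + 2495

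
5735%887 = 413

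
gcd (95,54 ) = 1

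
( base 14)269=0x1e5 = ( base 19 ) 16a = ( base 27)HQ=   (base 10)485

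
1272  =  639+633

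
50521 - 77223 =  - 26702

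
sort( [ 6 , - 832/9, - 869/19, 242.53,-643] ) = [ -643, - 832/9,-869/19,6, 242.53]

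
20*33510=670200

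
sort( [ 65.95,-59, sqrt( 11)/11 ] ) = [-59,sqrt (11)/11,65.95 ] 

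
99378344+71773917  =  171152261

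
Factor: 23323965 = 3^1* 5^1*7^1 * 191^1*1163^1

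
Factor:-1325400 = -2^3* 3^1*5^2*47^2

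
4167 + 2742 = 6909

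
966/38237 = 966/38237=0.03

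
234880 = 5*46976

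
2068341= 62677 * 33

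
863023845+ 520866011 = 1383889856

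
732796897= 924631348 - 191834451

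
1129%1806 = 1129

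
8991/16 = 561 + 15/16 =561.94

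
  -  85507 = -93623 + 8116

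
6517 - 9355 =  -2838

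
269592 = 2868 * 94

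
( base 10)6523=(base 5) 202043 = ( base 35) 5BD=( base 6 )50111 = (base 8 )14573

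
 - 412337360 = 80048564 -492385924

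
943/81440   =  943/81440 = 0.01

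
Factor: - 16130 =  - 2^1* 5^1*1613^1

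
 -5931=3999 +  - 9930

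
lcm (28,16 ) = 112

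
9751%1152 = 535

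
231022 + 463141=694163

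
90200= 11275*8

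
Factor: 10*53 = 2^1*5^1 * 53^1 = 530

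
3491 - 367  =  3124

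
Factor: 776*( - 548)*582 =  - 247494336=- 2^6*3^1* 97^2 * 137^1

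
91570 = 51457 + 40113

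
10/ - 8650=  - 1/865 = -0.00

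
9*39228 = 353052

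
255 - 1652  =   - 1397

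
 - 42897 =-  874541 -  - 831644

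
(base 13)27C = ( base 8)671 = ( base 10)441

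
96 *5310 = 509760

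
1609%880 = 729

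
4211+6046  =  10257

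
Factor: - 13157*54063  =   - 3^2*59^1 * 223^1*6007^1 = - 711306891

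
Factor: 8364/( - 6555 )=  - 2^2*5^( - 1)*17^1*19^( - 1 ) * 23^( - 1)*41^1 = -  2788/2185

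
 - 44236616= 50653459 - 94890075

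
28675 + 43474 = 72149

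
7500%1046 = 178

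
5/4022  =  5/4022  =  0.00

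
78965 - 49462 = 29503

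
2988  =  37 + 2951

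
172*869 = 149468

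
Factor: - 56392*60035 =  - 3385493720= - 2^3*5^1*7^1*19^1*53^1 * 12007^1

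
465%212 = 41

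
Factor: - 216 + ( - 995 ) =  - 1211   =  - 7^1*173^1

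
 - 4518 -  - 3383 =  - 1135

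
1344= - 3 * (  -  448 )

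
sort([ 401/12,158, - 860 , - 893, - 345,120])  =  [ - 893, - 860, - 345,401/12, 120,158]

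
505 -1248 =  - 743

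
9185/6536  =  9185/6536= 1.41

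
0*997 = 0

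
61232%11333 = 4567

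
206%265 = 206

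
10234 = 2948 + 7286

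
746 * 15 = 11190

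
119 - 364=-245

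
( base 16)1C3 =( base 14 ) 243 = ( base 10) 451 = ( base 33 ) DM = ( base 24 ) ij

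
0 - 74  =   - 74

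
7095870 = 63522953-56427083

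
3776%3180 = 596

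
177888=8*22236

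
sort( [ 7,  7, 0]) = [ 0,7,  7 ]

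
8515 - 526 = 7989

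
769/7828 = 769/7828 = 0.10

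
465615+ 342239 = 807854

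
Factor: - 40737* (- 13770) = 2^1*3^5*5^1 * 17^1*37^1*367^1 = 560948490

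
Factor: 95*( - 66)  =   - 2^1*3^1*5^1*11^1*19^1 = - 6270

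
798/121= 6+72/121 = 6.60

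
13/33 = 13/33 = 0.39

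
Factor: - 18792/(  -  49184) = 2^(-2)*3^4*53^ (  -  1) = 81/212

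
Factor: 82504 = 2^3 * 10313^1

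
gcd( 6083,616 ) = 77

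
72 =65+7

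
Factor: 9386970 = 2^1*3^1 * 5^1*312899^1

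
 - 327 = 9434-9761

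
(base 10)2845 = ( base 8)5435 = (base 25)4dk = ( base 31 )2TO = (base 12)1791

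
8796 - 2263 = 6533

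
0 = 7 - 7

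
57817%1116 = 901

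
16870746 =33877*498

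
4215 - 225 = 3990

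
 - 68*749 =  - 50932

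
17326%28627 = 17326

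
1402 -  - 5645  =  7047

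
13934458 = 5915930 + 8018528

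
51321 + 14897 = 66218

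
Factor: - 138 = -2^1*3^1*23^1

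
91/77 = 1+2/11=1.18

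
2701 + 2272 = 4973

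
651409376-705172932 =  -53763556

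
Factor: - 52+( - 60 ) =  - 2^4*7^1 = - 112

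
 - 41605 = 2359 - 43964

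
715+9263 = 9978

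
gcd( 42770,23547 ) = 47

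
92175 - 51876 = 40299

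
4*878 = 3512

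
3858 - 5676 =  - 1818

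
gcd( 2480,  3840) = 80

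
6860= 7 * 980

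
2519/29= 2519/29 = 86.86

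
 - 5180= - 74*70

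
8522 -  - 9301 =17823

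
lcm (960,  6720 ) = 6720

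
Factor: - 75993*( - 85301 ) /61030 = 6482278893/61030  =  2^(-1)*3^1*5^(- 1 )*17^ ( - 1)* 73^1*197^1*347^1*359^ (-1) * 433^1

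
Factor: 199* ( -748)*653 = -97200356 = - 2^2*11^1*17^1*199^1*653^1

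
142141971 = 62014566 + 80127405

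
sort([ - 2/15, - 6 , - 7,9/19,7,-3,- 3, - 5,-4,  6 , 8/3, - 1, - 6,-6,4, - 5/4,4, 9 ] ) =[ - 7, - 6,- 6, -6,  -  5, - 4 , - 3, -3, - 5/4, - 1, - 2/15, 9/19 , 8/3  ,  4, 4,6,7, 9]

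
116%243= 116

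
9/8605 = 9/8605 = 0.00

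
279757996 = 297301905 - 17543909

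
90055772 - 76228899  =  13826873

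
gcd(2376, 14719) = 1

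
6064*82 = 497248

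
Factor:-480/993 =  - 2^5 * 5^1*331^( - 1 )  =  - 160/331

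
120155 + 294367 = 414522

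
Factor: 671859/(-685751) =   -  3^2*11^(-1 )*19^1*31^(-1)*2011^( - 1)*3929^1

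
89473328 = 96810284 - 7336956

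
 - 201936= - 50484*4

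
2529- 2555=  - 26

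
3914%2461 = 1453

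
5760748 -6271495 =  - 510747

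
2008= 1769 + 239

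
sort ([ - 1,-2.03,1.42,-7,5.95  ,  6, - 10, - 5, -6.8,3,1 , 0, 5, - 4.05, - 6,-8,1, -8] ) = [ - 10, - 8  ,-8, - 7, - 6.8,  -  6, - 5,-4.05,  -  2.03,  -  1, 0,1,1,1.42,3,5,5.95,6] 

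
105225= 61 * 1725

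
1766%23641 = 1766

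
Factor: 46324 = 2^2*37^1*313^1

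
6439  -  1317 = 5122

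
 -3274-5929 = -9203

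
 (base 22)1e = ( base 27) 19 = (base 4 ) 210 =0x24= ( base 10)36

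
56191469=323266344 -267074875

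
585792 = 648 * 904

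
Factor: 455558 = 2^1*379^1* 601^1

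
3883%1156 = 415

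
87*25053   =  2179611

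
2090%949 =192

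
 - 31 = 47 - 78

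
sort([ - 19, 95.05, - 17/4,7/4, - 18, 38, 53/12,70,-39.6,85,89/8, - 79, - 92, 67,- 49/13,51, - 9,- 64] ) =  [ - 92, - 79 , - 64,- 39.6, - 19, - 18, - 9, - 17/4, - 49/13,7/4, 53/12,89/8, 38, 51,67,70, 85,95.05 ] 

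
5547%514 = 407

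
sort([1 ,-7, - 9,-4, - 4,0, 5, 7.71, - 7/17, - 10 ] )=[-10,-9, - 7, - 4,-4,  -  7/17,0, 1, 5,7.71]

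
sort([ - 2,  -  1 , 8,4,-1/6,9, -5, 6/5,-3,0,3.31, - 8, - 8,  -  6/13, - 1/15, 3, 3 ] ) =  [ - 8,  -  8 ,- 5, - 3, - 2,  -  1, - 6/13, - 1/6, - 1/15,0, 6/5, 3, 3,3.31,4 , 8, 9]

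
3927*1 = 3927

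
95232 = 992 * 96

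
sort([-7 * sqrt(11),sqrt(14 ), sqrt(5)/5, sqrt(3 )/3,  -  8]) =[  -  7*sqrt( 11), - 8 , sqrt ( 5)/5, sqrt(3 ) /3, sqrt (14)]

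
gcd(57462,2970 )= 6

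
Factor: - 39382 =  - 2^1 * 7^1*29^1*97^1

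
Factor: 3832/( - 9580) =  - 2/5 = -2^1*5^(-1)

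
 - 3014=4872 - 7886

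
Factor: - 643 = -643^1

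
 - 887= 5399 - 6286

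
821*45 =36945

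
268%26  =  8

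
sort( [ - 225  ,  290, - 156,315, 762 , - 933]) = [-933, - 225,-156, 290, 315,762 ]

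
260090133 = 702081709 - 441991576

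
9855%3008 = 831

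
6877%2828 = 1221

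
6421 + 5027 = 11448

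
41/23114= 41/23114 = 0.00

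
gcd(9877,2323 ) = 1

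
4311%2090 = 131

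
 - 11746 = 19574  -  31320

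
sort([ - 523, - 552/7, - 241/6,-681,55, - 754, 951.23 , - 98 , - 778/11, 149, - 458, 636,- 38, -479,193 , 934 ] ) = [ - 754, - 681, - 523, -479,-458, - 98, - 552/7, - 778/11, - 241/6, - 38,55, 149, 193  ,  636,934, 951.23] 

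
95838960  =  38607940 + 57231020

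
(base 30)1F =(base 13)36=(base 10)45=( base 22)21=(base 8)55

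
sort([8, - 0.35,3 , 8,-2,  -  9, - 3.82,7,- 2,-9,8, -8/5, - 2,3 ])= [ - 9,  -  9, - 3.82,  -  2, - 2, - 2,-8/5,-0.35, 3,3,  7,8,8,8]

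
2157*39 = 84123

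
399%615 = 399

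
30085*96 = 2888160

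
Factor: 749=7^1*107^1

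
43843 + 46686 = 90529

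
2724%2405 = 319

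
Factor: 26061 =3^1 * 7^1*17^1*73^1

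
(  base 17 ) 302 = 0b1101100101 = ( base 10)869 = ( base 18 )2c5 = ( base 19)27e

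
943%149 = 49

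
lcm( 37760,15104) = 75520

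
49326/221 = 223 + 43/221  =  223.19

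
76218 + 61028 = 137246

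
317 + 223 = 540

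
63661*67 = 4265287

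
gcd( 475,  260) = 5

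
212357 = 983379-771022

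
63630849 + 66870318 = 130501167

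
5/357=5/357 =0.01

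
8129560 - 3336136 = 4793424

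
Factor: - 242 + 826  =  2^3*73^1 = 584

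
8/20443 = 8/20443  =  0.00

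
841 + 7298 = 8139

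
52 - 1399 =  - 1347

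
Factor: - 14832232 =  - 2^3*1854029^1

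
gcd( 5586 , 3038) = 98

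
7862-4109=3753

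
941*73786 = 69432626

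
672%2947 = 672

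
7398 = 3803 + 3595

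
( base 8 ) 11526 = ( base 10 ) 4950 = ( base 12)2A46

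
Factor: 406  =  2^1 * 7^1*29^1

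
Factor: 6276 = 2^2*3^1*523^1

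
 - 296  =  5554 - 5850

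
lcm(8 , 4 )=8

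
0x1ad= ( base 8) 655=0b110101101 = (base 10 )429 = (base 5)3204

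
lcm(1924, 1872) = 69264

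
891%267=90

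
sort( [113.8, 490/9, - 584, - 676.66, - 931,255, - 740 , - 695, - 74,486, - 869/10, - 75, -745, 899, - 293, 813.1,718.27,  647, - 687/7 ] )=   [-931, - 745, - 740, - 695, - 676.66,  -  584, - 293, - 687/7, - 869/10, - 75, - 74,490/9,113.8,255,486,647,718.27, 813.1,899]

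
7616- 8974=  - 1358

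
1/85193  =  1/85193 = 0.00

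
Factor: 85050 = 2^1*3^5*5^2*7^1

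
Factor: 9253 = 19^1* 487^1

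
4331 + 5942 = 10273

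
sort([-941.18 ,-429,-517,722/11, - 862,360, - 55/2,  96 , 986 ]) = [-941.18, - 862  ,-517, - 429, -55/2,  722/11,96,360,986] 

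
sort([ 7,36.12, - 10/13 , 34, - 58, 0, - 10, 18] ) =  [ - 58, - 10, - 10/13 , 0,  7 , 18 , 34,  36.12 ]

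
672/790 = 336/395 = 0.85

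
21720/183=7240/61 =118.69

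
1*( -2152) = - 2152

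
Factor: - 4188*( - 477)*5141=2^2*3^3* 53^2*97^1*349^1=10270052316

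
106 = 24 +82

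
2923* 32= 93536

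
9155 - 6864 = 2291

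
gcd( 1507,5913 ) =1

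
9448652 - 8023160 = 1425492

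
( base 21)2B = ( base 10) 53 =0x35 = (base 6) 125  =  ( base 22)29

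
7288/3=2429 + 1/3 = 2429.33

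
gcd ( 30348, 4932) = 36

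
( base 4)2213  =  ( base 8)247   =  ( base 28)5R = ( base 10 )167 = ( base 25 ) 6h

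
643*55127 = 35446661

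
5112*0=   0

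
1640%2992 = 1640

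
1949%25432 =1949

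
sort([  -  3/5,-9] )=[ - 9, - 3/5 ]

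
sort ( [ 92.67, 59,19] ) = [ 19,59, 92.67]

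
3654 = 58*63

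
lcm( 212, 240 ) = 12720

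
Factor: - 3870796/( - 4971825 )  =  2^2*3^( - 2)*5^( - 2 )*19^( - 1)*1163^(-1)*  967699^1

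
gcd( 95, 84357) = 1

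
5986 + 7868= 13854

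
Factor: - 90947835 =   -  3^2 * 5^1 * 11^2 * 16703^1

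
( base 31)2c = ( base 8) 112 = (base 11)68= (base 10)74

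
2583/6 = 861/2 = 430.50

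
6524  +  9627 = 16151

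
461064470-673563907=- 212499437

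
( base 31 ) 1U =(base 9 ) 67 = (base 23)2F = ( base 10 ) 61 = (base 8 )75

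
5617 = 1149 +4468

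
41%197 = 41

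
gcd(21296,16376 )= 8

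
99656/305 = 99656/305 = 326.74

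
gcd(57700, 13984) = 4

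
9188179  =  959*9581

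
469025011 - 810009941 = -340984930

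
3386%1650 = 86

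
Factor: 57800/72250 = 4/5 = 2^2*5^(  -  1)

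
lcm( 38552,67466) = 269864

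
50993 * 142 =7241006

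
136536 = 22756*6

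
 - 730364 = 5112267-5842631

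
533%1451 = 533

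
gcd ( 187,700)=1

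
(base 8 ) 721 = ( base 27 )H6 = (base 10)465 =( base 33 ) E3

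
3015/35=86 + 1/7 = 86.14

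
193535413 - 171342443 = 22192970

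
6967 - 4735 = 2232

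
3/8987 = 3/8987 = 0.00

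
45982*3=137946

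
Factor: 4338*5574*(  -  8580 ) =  - 207464502960 = - 2^4*3^4*5^1*11^1* 13^1*241^1*929^1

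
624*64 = 39936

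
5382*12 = 64584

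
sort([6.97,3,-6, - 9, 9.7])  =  [ - 9 , - 6,3,6.97, 9.7]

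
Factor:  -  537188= - 2^2* 23^1*5839^1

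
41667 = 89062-47395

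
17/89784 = 17/89784 = 0.00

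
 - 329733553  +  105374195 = - 224359358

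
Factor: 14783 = 14783^1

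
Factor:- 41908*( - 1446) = 2^3*3^1*241^1*10477^1 = 60598968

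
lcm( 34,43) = 1462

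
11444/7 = 11444/7 = 1634.86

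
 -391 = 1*( - 391 )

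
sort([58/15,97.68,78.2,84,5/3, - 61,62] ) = [ - 61,5/3,58/15,62,78.2,84, 97.68]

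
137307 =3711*37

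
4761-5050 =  - 289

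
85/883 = 85/883 = 0.10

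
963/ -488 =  - 2 + 13/488 = -  1.97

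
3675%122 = 15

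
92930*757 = 70348010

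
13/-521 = -13/521 = -0.02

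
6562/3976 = 3281/1988 = 1.65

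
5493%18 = 3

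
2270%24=14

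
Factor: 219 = 3^1*73^1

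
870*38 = 33060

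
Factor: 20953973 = 20953973^1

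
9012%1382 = 720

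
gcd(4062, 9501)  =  3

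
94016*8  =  752128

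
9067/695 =13+32/695 = 13.05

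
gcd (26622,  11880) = 54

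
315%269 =46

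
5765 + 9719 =15484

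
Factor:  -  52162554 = -2^1*3^1*8693759^1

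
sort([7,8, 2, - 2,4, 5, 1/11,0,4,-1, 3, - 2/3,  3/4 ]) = [ - 2, - 1, - 2/3,  0, 1/11, 3/4 , 2,3,  4,4,5,7,8] 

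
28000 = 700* 40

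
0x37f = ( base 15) 3EA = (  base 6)4051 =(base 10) 895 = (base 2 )1101111111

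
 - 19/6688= - 1 + 351/352  =  - 0.00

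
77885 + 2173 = 80058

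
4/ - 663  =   - 4/663= - 0.01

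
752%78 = 50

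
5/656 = 5/656 = 0.01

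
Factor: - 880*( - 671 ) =2^4*5^1*11^2*61^1=590480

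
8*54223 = 433784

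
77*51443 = 3961111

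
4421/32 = 138 + 5/32= 138.16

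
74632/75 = 74632/75 = 995.09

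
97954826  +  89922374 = 187877200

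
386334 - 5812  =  380522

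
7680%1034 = 442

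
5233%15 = 13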